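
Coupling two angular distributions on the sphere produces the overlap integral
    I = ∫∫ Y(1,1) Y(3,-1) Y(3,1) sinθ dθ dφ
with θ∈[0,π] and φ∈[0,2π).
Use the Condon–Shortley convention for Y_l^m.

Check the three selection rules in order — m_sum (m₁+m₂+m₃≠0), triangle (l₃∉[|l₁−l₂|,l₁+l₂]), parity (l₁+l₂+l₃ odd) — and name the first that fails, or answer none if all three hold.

m_sum

Σmᵢ = 1  ✗
l₃∈[|l₁−l₂|,l₁+l₂]=[2,4], have l₃=3
Σlᵢ = 7 ⇒ odd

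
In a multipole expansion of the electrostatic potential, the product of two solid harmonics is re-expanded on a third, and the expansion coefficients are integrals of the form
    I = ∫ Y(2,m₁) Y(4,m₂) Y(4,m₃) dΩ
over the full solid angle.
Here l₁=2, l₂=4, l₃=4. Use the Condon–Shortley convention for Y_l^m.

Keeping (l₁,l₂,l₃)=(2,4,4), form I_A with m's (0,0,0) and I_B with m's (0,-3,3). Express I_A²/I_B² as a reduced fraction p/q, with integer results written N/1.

400/49

l's match ⇒ only the (l;m) 3-j factors differ between A and B.
A: triangle coeff Δ(2,4,4) = 1/13860; Σ_t [0,2]: t=0:+1/192 t=1:−1/36 t=2:+1/192 = -5/288; (3j)²=20/693 [(2 4 4; 0 0 0)], sign=-1
B: triangle coeff Δ(2,4,4) = 1/13860; Σ_t [0,1]: t=0:+1/480 t=1:−1/720 = 1/1440; (3j)²=7/1980 [(2 4 4; 0 -3 3)], sign=-1
I_A²/I_B² = (20/693)/(7/1980) = 400/49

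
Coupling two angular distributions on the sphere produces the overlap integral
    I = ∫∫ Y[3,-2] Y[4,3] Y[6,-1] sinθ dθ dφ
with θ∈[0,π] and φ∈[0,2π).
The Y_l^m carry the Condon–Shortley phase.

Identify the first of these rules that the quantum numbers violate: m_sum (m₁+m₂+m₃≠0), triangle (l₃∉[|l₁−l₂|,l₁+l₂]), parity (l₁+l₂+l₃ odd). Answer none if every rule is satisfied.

parity

azimuthal sum: -2 + 3 − 1 = 0  ✓
1 ≤ 6 ≤ 7 (triangle on l)  ✓
L = 3 + 4 + 6 = 13 (odd)  ✗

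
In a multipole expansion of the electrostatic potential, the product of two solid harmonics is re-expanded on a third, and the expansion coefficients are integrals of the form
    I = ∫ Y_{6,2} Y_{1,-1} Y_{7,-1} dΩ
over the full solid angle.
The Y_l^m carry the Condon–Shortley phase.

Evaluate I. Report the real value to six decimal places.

-0.135514

Rules hold: Σm=0, L=14 even, 5≤7≤7.
N = 13·3·15 = 585
Δ = 0!·12!·2!/15! = 1/1365
Racah Σ t=0..0: t=0:+1/518400 = 1/518400
⇒ 3j(6 1 7; 0 0 0)² = 7/195, sgn -1
Racah Σ t=0..0: t=0:+1/1935360 = 1/1935360
⇒ 3j(6 1 7; 2 -1 -1)² = 1/91, sgn +1
4πI² = N·(3j₀)²·(3jₘ)² = 3/13
I = -1·√(0.230769/4π) = -0.13551395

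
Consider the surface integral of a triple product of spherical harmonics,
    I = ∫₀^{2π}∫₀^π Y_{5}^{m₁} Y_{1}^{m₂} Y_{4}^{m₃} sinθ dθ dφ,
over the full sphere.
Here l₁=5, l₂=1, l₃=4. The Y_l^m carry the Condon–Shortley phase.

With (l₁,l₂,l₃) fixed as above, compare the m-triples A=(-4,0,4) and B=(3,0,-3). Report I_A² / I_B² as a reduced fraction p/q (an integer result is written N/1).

9/16

Shared (l₁,l₂,l₃)=(5,1,4): N and (l;000)² cancel in I_A²/I_B².
A: Δ = 2!·8!·0!/11! = 1/495; Racah Σ t=1..1: t=1:−1/40320 = -1/40320; ⇒ 3j(5 1 4; -4 0 4)² = 1/55, sgn -1
B: Δ = 2!·8!·0!/11! = 1/495; Racah Σ t=1..1: t=1:−1/5040 = -1/5040; ⇒ 3j(5 1 4; 3 0 -3)² = 16/495, sgn +1
I_A²/I_B² = (1/55)/(16/495) = 9/16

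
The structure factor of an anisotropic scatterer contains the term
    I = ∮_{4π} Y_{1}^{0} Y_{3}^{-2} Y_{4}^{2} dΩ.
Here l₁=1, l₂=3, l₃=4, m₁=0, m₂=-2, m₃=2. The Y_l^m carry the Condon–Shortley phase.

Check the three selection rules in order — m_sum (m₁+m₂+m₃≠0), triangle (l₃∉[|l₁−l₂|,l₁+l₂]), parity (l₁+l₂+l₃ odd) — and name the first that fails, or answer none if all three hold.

azimuthal sum: 0 − 2 + 2 = 0  ✓
2 ≤ 4 ≤ 4 (triangle on l)  ✓
L = 1 + 3 + 4 = 8 (even)  ✓

none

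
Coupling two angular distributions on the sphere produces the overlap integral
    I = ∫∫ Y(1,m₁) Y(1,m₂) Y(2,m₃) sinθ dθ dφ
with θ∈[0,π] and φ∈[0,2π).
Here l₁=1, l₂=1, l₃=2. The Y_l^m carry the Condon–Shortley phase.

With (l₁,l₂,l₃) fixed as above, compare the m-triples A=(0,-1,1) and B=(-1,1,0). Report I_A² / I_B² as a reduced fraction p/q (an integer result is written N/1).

l's match ⇒ only the (l;m) 3-j factors differ between A and B.
A: triangle coeff Δ(1,1,2) = 1/30; Σ_t [0,0]: t=0:+1/2 = 1/2; (3j)²=1/10 [(1 1 2; 0 -1 1)], sign=-1
B: triangle coeff Δ(1,1,2) = 1/30; Σ_t [0,0]: t=0:+1/4 = 1/4; (3j)²=1/30 [(1 1 2; -1 1 0)], sign=+1
I_A²/I_B² = (1/10)/(1/30) = 3/1

3/1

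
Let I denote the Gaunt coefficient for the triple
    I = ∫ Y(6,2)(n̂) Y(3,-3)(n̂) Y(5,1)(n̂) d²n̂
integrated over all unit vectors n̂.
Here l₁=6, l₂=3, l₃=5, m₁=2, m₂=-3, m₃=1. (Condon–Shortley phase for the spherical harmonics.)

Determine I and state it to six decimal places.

-0.174062

Checks pass: Σm=0; 14 even; l₃=5∈[3,9].
(2·6+1)(2·3+1)(2·5+1) = 1001
Δ: 4! 8! 2! / 15! → 1/675675
sum: t=1:−1/8640 t=2:+1/2304 t=3:−1/8640 = 7/34560
3j²(6 3 5; 0 0 0) = Δ·Π!·Σ² = 7/429  (sign -1)
sum: t=0:+1/27648 = 1/27648
3j²(6 3 5; 2 -3 1) = Δ·Π!·Σ² = 10/429  (sign +1)
combine: 4πI² = 1001·7/429·10/429 = 490/1287
take √, sign -1: I = -0.17406195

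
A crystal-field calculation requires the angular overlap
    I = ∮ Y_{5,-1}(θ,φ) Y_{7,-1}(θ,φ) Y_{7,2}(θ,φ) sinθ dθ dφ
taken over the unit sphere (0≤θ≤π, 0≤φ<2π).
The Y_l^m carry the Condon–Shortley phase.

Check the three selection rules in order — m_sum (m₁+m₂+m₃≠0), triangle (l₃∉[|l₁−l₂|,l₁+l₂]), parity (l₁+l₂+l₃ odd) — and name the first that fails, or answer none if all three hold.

parity

azimuthal sum: -1 − 1 + 2 = 0  ✓
2 ≤ 7 ≤ 12 (triangle on l)  ✓
L = 5 + 7 + 7 = 19 (odd)  ✗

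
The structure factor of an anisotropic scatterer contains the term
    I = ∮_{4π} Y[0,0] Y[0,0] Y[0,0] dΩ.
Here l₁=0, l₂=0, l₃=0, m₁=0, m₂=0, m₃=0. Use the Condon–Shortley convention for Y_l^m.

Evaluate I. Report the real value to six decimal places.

0.282095

Rules hold: Σm=0, L=0 even, 0≤0≤0.
N = 1·1·1 = 1
Δ = 0!·0!·0!/1! = 1/1
Racah Σ t=0..0: t=0:+1/1 = 1/1
⇒ 3j(0 0 0; 0 0 0)² = 1/1, sgn +1
(m-triple is (0,0,0) — same symbol as above.)
4πI² = N·(3j₀)²·(3jₘ)² = 1/1
I = +1·√(1/4π) = 0.28209479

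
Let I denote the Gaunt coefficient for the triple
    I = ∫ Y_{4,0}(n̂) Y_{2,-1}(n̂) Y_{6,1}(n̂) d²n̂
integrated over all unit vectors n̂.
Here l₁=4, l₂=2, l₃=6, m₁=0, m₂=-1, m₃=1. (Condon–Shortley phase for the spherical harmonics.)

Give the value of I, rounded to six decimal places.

Rules hold: Σm=0, L=12 even, 2≤6≤6.
N = 9·5·13 = 585
Δ = 0!·8!·4!/13! = 1/6435
Racah Σ t=0..0: t=0:+1/2304 = 1/2304
⇒ 3j(4 2 6; 0 0 0)² = 5/143, sgn +1
Racah Σ t=0..0: t=0:+1/3456 = 1/3456
⇒ 3j(4 2 6; 0 -1 1)² = 35/1287, sgn -1
4πI² = N·(3j₀)²·(3jₘ)² = 875/1573
I = -1·√(0.556262/4π) = -0.21039467

-0.210395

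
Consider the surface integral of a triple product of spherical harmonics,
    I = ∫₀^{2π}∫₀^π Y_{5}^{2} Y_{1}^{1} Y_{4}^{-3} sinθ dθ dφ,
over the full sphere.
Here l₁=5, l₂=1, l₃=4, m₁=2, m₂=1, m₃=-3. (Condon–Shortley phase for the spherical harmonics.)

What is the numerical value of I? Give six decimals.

Rules hold: Σm=0, L=10 even, 4≤4≤6.
N = 11·3·9 = 297
Δ = 2!·8!·0!/11! = 1/495
Racah Σ t=1..1: t=1:−1/576 = -1/576
⇒ 3j(5 1 4; 0 0 0)² = 5/99, sgn -1
Racah Σ t=2..2: t=2:+1/10080 = 1/10080
⇒ 3j(5 1 4; 2 1 -3)² = 1/165, sgn -1
4πI² = N·(3j₀)²·(3jₘ)² = 1/11
I = +1·√(0.0909091/4π) = 0.08505478

0.085055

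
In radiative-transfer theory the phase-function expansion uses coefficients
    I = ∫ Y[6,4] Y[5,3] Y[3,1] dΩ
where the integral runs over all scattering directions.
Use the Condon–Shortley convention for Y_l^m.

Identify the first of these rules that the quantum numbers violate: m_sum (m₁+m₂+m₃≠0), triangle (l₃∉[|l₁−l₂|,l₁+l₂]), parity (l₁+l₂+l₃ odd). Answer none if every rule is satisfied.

m_sum

Σmᵢ = 8  ✗
l₃∈[|l₁−l₂|,l₁+l₂]=[1,11], have l₃=3
Σlᵢ = 14 ⇒ even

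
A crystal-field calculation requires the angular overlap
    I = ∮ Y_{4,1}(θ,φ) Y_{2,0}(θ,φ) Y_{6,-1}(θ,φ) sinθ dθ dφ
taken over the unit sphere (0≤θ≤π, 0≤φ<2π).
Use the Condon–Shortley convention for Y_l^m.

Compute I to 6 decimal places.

-0.230476

Checks pass: Σm=0; 12 even; l₃=6∈[2,6].
(2·4+1)(2·2+1)(2·6+1) = 585
Δ: 0! 8! 4! / 13! → 1/6435
sum: t=0:+1/2304 = 1/2304
3j²(4 2 6; 0 0 0) = Δ·Π!·Σ² = 5/143  (sign +1)
sum: t=0:+1/2880 = 1/2880
3j²(4 2 6; 1 0 -1) = Δ·Π!·Σ² = 14/429  (sign -1)
combine: 4πI² = 585·5/143·14/429 = 1050/1573
take √, sign -1: I = -0.23047581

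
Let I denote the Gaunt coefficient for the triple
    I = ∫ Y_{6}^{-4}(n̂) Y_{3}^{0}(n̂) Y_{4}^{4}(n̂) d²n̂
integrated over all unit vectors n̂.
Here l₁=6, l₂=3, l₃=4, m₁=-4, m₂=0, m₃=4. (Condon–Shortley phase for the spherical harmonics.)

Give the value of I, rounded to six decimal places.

l₁+l₂+l₃=13 is odd: 3j(l;000)=0 ⇒ I=0

0.000000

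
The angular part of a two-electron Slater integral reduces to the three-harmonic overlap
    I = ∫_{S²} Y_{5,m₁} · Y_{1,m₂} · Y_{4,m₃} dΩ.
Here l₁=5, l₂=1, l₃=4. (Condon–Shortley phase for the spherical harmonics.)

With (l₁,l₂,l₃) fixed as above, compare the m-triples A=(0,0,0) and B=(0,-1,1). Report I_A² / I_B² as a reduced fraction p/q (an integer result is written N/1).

5/2

l's match ⇒ only the (l;m) 3-j factors differ between A and B.
A: triangle coeff Δ(5,1,4) = 1/495; Σ_t [1,1]: t=1:−1/576 = -1/576; (3j)²=5/99 [(5 1 4; 0 0 0)], sign=-1
B: triangle coeff Δ(5,1,4) = 1/495; Σ_t [0,0]: t=0:+1/1440 = 1/1440; (3j)²=2/99 [(5 1 4; 0 -1 1)], sign=-1
I_A²/I_B² = (5/99)/(2/99) = 5/2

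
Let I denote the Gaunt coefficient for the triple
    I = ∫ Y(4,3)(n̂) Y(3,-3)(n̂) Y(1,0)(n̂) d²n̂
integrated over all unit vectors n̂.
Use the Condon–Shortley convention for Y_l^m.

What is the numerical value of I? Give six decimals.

-0.162868

m-sum 0 ✓  L=8 even ✓  1≤1≤7 ✓
Π(2lᵢ+1) = 9×7×3 = 189
triangle coeff Δ(4,3,1) = 1/252
Σ_t [3,3]: t=3:−1/36 = -1/36
(3j)²=4/63 [(4 3 1; 0 0 0)], sign=+1
Σ_t [0,0]: t=0:+1/720 = 1/720
(3j)²=1/36 [(4 3 1; 3 -3 0)], sign=-1
⇒ 4πI² = 1/3
I = (-1)√(1/3/(4π)) = -0.16286750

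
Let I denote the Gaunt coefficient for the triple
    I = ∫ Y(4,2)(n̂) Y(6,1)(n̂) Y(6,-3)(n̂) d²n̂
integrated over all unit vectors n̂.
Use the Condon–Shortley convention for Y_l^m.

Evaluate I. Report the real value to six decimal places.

0.036205

Checks pass: Σm=0; 16 even; l₃=6∈[2,10].
(2·4+1)(2·6+1)(2·6+1) = 1521
Δ: 4! 4! 8! / 17! → 1/15315300
sum: t=0:+1/829440 t=1:−1/25920 t=2:+1/9216 t=3:−1/25920 t=4:+1/829440 = 7/207360
3j²(4 6 6; 0 0 0) = Δ·Π!·Σ² = 28/2431  (sign +1)
sum: t=0:+1/483840 t=1:−1/51840 t=2:+1/69120 = -1/362880
3j²(4 6 6; 2 1 -3) = Δ·Π!·Σ² = 16/17017  (sign +1)
combine: 4πI² = 1521·28/2431·16/17017 = 576/34969
take √, sign +1: I = 0.03620468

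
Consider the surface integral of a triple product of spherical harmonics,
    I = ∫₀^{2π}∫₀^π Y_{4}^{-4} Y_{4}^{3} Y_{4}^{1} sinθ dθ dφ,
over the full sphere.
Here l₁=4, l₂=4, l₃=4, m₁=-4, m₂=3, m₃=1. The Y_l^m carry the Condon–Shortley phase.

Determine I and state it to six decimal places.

-0.168431

Rules hold: Σm=0, L=12 even, 0≤4≤8.
N = 9·9·9 = 729
Δ = 4!·4!·4!/13! = 1/450450
Racah Σ t=0..4: t=0:+1/13824 t=1:−1/216 t=2:+1/64 t=3:−1/216 t=4:+1/13824 = 5/768
⇒ 3j(4 4 4; 0 0 0)² = 18/1001, sgn +1
Racah Σ t=4..4: t=4:+1/3456 = 1/3456
⇒ 3j(4 4 4; -4 3 1)² = 35/1287, sgn -1
4πI² = N·(3j₀)²·(3jₘ)² = 7290/20449
I = -1·√(0.356497/4π) = -0.16843130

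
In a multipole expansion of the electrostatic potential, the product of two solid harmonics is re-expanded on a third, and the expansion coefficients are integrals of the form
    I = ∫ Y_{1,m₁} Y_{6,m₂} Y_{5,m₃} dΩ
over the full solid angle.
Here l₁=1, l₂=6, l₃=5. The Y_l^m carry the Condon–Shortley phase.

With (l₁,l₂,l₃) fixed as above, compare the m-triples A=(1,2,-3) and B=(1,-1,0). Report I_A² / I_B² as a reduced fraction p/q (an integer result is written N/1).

2/7

l's match ⇒ only the (l;m) 3-j factors differ between A and B.
A: triangle coeff Δ(1,6,5) = 1/858; Σ_t [0,0]: t=0:+1/161280 = 1/161280; (3j)²=1/143 [(1 6 5; 1 2 -3)], sign=+1
B: triangle coeff Δ(1,6,5) = 1/858; Σ_t [0,0]: t=0:+1/28800 = 1/28800; (3j)²=7/286 [(1 6 5; 1 -1 0)], sign=-1
I_A²/I_B² = (1/143)/(7/286) = 2/7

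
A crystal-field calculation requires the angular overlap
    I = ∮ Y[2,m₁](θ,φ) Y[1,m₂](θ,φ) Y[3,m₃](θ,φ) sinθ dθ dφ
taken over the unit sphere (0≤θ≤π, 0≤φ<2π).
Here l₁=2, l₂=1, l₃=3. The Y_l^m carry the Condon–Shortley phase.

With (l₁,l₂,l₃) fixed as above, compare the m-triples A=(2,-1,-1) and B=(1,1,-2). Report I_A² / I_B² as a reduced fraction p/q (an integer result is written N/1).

l's match ⇒ only the (l;m) 3-j factors differ between A and B.
A: triangle coeff Δ(2,1,3) = 1/105; Σ_t [0,0]: t=0:+1/48 = 1/48; (3j)²=1/105 [(2 1 3; 2 -1 -1)], sign=+1
B: triangle coeff Δ(2,1,3) = 1/105; Σ_t [0,0]: t=0:+1/12 = 1/12; (3j)²=2/21 [(2 1 3; 1 1 -2)], sign=-1
I_A²/I_B² = (1/105)/(2/21) = 1/10

1/10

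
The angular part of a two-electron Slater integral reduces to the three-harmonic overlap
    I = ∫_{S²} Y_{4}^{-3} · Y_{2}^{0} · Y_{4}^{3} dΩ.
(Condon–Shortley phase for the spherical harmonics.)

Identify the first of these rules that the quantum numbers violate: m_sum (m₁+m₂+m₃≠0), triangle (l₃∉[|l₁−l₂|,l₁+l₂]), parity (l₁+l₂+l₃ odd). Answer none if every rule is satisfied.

Σmᵢ = 0  ✓
l₃∈[|l₁−l₂|,l₁+l₂]=[2,6], have l₃=4  ✓
Σlᵢ = 10 ⇒ even  ✓

none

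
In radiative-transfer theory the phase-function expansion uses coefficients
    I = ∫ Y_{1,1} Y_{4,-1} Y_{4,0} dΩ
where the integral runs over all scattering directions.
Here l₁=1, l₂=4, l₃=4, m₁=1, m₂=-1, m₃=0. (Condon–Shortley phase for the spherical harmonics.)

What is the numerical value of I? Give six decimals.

L=9 odd ⇒ parity kills the (l;000) factor ⇒ I = 0

0.000000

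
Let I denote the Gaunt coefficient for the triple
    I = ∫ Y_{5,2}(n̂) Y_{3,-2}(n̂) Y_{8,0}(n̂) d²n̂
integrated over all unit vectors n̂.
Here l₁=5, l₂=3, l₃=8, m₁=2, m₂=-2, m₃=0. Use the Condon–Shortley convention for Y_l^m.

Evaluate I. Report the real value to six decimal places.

Checks pass: Σm=0; 16 even; l₃=8∈[2,8].
(2·5+1)(2·3+1)(2·8+1) = 1309
Δ: 0! 10! 6! / 17! → 1/136136
sum: t=0:+1/518400 = 1/518400
3j²(5 3 8; 0 0 0) = Δ·Π!·Σ² = 56/2431  (sign +1)
sum: t=0:+1/3628800 = 1/3628800
3j²(5 3 8; 2 -2 0) = Δ·Π!·Σ² = 8/2431  (sign +1)
combine: 4πI² = 1309·56/2431·8/2431 = 3136/31603
take √, sign +1: I = 0.08886258

0.088863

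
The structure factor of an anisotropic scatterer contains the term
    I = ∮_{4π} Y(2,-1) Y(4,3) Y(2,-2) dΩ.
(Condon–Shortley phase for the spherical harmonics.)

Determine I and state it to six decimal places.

m-sum 0 ✓  L=8 even ✓  2≤2≤6 ✓
Π(2lᵢ+1) = 5×9×5 = 225
triangle coeff Δ(2,4,2) = 1/630
Σ_t [2,2]: t=2:+1/16 = 1/16
(3j)²=2/35 [(2 4 2; 0 0 0)], sign=+1
Σ_t [3,3]: t=3:−1/144 = -1/144
(3j)²=1/18 [(2 4 2; -1 3 -2)], sign=-1
⇒ 4πI² = 5/7
I = (-1)√(5/7/(4π)) = -0.23841361

-0.238414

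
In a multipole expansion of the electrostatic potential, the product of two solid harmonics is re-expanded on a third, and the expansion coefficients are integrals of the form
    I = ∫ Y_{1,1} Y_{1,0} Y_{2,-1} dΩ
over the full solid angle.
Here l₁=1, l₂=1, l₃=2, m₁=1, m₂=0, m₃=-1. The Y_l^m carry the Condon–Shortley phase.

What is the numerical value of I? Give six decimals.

-0.218510

m-sum 0 ✓  L=4 even ✓  0≤2≤2 ✓
Π(2lᵢ+1) = 3×3×5 = 45
triangle coeff Δ(1,1,2) = 1/30
Σ_t [0,0]: t=0:+1/1 = 1/1
(3j)²=2/15 [(1 1 2; 0 0 0)], sign=+1
Σ_t [0,0]: t=0:+1/2 = 1/2
(3j)²=1/10 [(1 1 2; 1 0 -1)], sign=-1
⇒ 4πI² = 3/5
I = (-1)√(3/5/(4π)) = -0.21850969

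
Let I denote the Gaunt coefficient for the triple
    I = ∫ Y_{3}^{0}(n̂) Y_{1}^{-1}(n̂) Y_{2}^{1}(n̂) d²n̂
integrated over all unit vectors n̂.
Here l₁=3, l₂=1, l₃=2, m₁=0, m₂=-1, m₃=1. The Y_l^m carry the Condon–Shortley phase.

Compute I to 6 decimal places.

0.143048

m-sum 0 ✓  L=6 even ✓  2≤2≤4 ✓
Π(2lᵢ+1) = 7×3×5 = 105
triangle coeff Δ(3,1,2) = 1/105
Σ_t [1,1]: t=1:−1/4 = -1/4
(3j)²=3/35 [(3 1 2; 0 0 0)], sign=-1
Σ_t [0,0]: t=0:+1/12 = 1/12
(3j)²=1/35 [(3 1 2; 0 -1 1)], sign=-1
⇒ 4πI² = 9/35
I = (+1)√(9/35/(4π)) = 0.14304817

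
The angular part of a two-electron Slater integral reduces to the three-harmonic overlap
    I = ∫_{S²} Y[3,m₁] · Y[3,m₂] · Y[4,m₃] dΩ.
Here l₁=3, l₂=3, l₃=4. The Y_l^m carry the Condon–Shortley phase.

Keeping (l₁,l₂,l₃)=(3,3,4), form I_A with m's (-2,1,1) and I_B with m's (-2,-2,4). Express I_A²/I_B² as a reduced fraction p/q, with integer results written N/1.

16/35

l's match ⇒ only the (l;m) 3-j factors differ between A and B.
A: triangle coeff Δ(3,3,4) = 1/34650; Σ_t [1,2]: t=1:−1/144 t=2:+1/48 = 1/72; (3j)²=16/693 [(3 3 4; -2 1 1)], sign=-1
B: triangle coeff Δ(3,3,4) = 1/34650; Σ_t [1,1]: t=1:−1/576 = -1/576; (3j)²=5/99 [(3 3 4; -2 -2 4)], sign=-1
I_A²/I_B² = (16/693)/(5/99) = 16/35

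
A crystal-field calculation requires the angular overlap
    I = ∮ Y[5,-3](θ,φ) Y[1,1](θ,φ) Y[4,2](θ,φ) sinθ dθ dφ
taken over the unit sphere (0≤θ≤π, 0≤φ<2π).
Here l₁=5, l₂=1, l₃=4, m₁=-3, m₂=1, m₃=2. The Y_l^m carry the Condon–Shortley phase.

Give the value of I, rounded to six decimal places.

-0.259847

Checks pass: Σm=0; 10 even; l₃=4∈[4,6].
(2·5+1)(2·1+1)(2·4+1) = 297
Δ: 2! 8! 0! / 11! → 1/495
sum: t=1:−1/576 = -1/576
3j²(5 1 4; 0 0 0) = Δ·Π!·Σ² = 5/99  (sign -1)
sum: t=2:+1/2880 = 1/2880
3j²(5 1 4; -3 1 2) = Δ·Π!·Σ² = 28/495  (sign +1)
combine: 4πI² = 297·5/99·28/495 = 28/33
take √, sign -1: I = -0.25984664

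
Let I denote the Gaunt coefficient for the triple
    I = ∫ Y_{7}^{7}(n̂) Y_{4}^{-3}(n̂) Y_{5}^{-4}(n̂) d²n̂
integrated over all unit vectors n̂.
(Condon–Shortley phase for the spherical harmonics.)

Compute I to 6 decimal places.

m-sum 0 ✓  L=16 even ✓  3≤5≤11 ✓
Π(2lᵢ+1) = 15×9×11 = 1485
triangle coeff Δ(7,4,5) = 1/6126120
Σ_t [2,4]: t=2:+1/69120 t=3:−1/20736 t=4:+1/69120 = -1/51840
(3j)²=280/21879 [(7 4 5; 0 0 0)], sign=+1
Σ_t [0,0]: t=0:+1/29030400 = 1/29030400
(3j)²=21/680 [(7 4 5; 7 -3 -4)], sign=-1
⇒ 4πI² = 2205/3757
I = (-1)√(2205/3757/(4π)) = -0.21611194

-0.216112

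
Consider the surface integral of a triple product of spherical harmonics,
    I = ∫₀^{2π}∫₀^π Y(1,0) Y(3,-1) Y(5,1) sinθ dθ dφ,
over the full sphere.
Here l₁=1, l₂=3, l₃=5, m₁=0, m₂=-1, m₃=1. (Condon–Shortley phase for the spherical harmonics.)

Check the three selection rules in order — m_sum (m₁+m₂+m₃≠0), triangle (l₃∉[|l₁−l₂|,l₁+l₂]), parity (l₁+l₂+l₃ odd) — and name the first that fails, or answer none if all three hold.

azimuthal sum: 0 − 1 + 1 = 0  ✓
2 ≤ 5 ≤ 4 (triangle on l)  ✗
L = 1 + 3 + 5 = 9 (odd)

triangle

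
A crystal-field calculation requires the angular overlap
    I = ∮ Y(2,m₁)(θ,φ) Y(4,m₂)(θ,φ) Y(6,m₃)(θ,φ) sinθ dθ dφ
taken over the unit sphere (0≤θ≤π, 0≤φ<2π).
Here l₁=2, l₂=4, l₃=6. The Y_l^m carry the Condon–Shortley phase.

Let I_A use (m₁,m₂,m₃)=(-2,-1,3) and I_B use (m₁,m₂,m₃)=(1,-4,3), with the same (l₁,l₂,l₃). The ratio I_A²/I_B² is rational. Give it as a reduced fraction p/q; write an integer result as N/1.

l's match ⇒ only the (l;m) 3-j factors differ between A and B.
A: triangle coeff Δ(2,4,6) = 1/6435; Σ_t [0,0]: t=0:+1/17280 = 1/17280; (3j)²=14/715 [(2 4 6; -2 -1 3)], sign=-1
B: triangle coeff Δ(2,4,6) = 1/6435; Σ_t [0,0]: t=0:+1/241920 = 1/241920; (3j)²=1/715 [(2 4 6; 1 -4 3)], sign=-1
I_A²/I_B² = (14/715)/(1/715) = 14/1

14/1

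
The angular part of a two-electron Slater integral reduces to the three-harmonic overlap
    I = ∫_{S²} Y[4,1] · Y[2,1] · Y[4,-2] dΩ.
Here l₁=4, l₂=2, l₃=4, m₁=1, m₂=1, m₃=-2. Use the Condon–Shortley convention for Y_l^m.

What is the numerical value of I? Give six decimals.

0.127700

Rules hold: Σm=0, L=10 even, 2≤4≤6.
N = 9·5·9 = 405
Δ = 2!·6!·2!/11! = 1/13860
Racah Σ t=0..2: t=0:+1/192 t=1:−1/36 t=2:+1/192 = -5/288
⇒ 3j(4 2 4; 0 0 0)² = 20/693, sgn -1
Racah Σ t=1..2: t=1:−1/96 t=2:+1/240 = -1/160
⇒ 3j(4 2 4; 1 1 -2)² = 27/1540, sgn -1
4πI² = N·(3j₀)²·(3jₘ)² = 1215/5929
I = +1·√(0.204925/4π) = 0.12770047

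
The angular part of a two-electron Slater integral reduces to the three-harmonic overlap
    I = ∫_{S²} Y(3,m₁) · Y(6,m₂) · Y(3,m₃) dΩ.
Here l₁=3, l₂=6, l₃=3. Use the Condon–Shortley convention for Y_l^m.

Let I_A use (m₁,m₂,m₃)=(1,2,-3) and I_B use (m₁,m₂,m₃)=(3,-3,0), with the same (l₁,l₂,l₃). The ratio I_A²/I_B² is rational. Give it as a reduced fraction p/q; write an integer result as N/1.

l's match ⇒ only the (l;m) 3-j factors differ between A and B.
A: triangle coeff Δ(3,6,3) = 1/12012; Σ_t [2,2]: t=2:+1/34560 = 1/34560; (3j)²=1/429 [(3 6 3; 1 2 -3)], sign=+1
B: triangle coeff Δ(3,6,3) = 1/12012; Σ_t [0,0]: t=0:+1/25920 = 1/25920; (3j)²=1/143 [(3 6 3; 3 -3 0)], sign=-1
I_A²/I_B² = (1/429)/(1/143) = 1/3

1/3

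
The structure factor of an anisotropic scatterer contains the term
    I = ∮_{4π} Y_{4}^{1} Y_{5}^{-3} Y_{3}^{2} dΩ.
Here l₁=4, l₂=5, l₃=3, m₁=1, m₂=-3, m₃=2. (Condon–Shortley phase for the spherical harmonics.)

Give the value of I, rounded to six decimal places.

Rules hold: Σm=0, L=12 even, 1≤3≤9.
N = 9·11·7 = 693
Δ = 6!·2!·4!/13! = 1/180180
Racah Σ t=2..4: t=2:+1/576 t=3:−1/144 t=4:+1/576 = -1/288
⇒ 3j(4 5 3; 0 0 0)² = 20/1001, sgn +1
Racah Σ t=1..2: t=1:−1/1440 t=2:+1/1152 = 1/5760
⇒ 3j(4 5 3; 1 -3 2)² = 1/858, sgn -1
4πI² = N·(3j₀)²·(3jₘ)² = 30/1859
I = -1·√(0.0161377/4π) = -0.03583571

-0.035836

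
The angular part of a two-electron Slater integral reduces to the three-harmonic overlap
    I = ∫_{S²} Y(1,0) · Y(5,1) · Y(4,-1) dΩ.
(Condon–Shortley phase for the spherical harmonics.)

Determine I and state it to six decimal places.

-0.240571

m-sum 0 ✓  L=10 even ✓  4≤4≤6 ✓
Π(2lᵢ+1) = 3×11×9 = 297
triangle coeff Δ(1,5,4) = 1/495
Σ_t [1,1]: t=1:−1/576 = -1/576
(3j)²=5/99 [(1 5 4; 0 0 0)], sign=-1
Σ_t [1,1]: t=1:−1/720 = -1/720
(3j)²=8/165 [(1 5 4; 0 1 -1)], sign=+1
⇒ 4πI² = 8/11
I = (-1)√(8/11/(4π)) = -0.24057125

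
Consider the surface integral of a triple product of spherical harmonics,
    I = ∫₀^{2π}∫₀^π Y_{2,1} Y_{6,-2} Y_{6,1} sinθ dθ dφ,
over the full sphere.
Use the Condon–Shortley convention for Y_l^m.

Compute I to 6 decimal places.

0.088837

Rules hold: Σm=0, L=14 even, 4≤6≤8.
N = 5·13·13 = 845
Δ = 2!·2!·10!/15! = 1/90090
Racah Σ t=0..2: t=0:+1/69120 t=1:−1/14400 t=2:+1/69120 = -7/172800
⇒ 3j(2 6 6; 0 0 0)² = 14/715, sgn -1
Racah Σ t=0..1: t=0:+1/34560 t=1:−1/60480 = 1/80640
⇒ 3j(2 6 6; 1 -2 1)² = 6/1001, sgn -1
4πI² = N·(3j₀)²·(3jₘ)² = 12/121
I = +1·√(0.0991736/4π) = 0.08883682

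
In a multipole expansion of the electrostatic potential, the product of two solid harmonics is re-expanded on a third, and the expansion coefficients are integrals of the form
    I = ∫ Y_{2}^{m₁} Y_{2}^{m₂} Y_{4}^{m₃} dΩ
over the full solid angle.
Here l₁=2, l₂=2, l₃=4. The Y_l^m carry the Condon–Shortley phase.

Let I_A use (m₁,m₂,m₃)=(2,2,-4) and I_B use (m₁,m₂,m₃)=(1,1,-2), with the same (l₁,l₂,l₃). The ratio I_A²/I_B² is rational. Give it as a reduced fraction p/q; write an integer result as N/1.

7/4

l's match ⇒ only the (l;m) 3-j factors differ between A and B.
A: triangle coeff Δ(2,2,4) = 1/630; Σ_t [0,0]: t=0:+1/576 = 1/576; (3j)²=1/9 [(2 2 4; 2 2 -4)], sign=+1
B: triangle coeff Δ(2,2,4) = 1/630; Σ_t [0,0]: t=0:+1/36 = 1/36; (3j)²=4/63 [(2 2 4; 1 1 -2)], sign=+1
I_A²/I_B² = (1/9)/(4/63) = 7/4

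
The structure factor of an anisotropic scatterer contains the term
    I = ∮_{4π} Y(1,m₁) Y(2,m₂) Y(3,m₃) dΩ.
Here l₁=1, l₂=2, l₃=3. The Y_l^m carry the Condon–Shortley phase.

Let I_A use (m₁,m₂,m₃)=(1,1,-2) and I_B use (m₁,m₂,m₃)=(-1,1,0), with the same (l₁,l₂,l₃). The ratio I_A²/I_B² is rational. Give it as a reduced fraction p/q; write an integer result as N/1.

10/3

Shared (l₁,l₂,l₃)=(1,2,3): N and (l;000)² cancel in I_A²/I_B².
A: Δ = 0!·2!·4!/7! = 1/105; Racah Σ t=0..0: t=0:+1/12 = 1/12; ⇒ 3j(1 2 3; 1 1 -2)² = 2/21, sgn -1
B: Δ = 0!·2!·4!/7! = 1/105; Racah Σ t=0..0: t=0:+1/12 = 1/12; ⇒ 3j(1 2 3; -1 1 0)² = 1/35, sgn -1
I_A²/I_B² = (2/21)/(1/35) = 10/3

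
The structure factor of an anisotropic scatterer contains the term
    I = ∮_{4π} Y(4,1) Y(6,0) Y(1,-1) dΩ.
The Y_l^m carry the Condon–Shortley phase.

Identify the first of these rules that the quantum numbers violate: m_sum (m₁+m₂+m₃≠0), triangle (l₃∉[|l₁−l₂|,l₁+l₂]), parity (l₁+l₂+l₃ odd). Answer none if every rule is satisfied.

triangle

azimuthal sum: 1 + 0 − 1 = 0  ✓
2 ≤ 1 ≤ 10 (triangle on l)  ✗
L = 4 + 6 + 1 = 11 (odd)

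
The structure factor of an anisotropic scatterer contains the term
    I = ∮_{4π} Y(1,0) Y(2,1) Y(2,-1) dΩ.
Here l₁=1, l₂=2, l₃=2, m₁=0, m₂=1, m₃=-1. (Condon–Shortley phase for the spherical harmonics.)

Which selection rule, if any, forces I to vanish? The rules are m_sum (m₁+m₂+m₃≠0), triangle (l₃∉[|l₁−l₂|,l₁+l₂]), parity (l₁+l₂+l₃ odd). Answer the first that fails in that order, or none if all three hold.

parity

m₁+m₂+m₃ = 0 + 1 − 1 = 0  ✓
triangle: |1−2|=1 ≤ l₃=2 ≤ 1+2=3  ✓
parity: l₁+l₂+l₃ = 5 is odd  ✗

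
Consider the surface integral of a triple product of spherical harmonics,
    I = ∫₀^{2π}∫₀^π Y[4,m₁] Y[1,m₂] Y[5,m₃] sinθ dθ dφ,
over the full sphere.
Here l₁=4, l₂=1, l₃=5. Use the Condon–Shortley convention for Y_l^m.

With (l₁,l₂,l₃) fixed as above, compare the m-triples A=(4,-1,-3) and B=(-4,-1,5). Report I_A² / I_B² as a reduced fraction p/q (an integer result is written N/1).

Same 4,1,5: normalisation and zero-m 3j drop out of the ratio.
A: Δ: 0! 8! 2! / 11! → 1/495; sum: t=0:+1/80640 = 1/80640; 3j²(4 1 5; 4 -1 -3) = Δ·Π!·Σ² = 1/495  (sign +1)
B: Δ: 0! 8! 2! / 11! → 1/495; sum: t=0:+1/80640 = 1/80640; 3j²(4 1 5; -4 -1 5) = Δ·Π!·Σ² = 1/11  (sign +1)
I_A²/I_B² = (1/495)/(1/11) = 1/45

1/45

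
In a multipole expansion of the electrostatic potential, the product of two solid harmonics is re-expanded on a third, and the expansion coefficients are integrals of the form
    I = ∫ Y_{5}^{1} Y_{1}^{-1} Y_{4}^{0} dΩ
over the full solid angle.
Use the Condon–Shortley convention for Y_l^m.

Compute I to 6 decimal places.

Rules hold: Σm=0, L=10 even, 4≤4≤6.
N = 11·3·9 = 297
Δ = 2!·8!·0!/11! = 1/495
Racah Σ t=1..1: t=1:−1/576 = -1/576
⇒ 3j(5 1 4; 0 0 0)² = 5/99, sgn -1
Racah Σ t=0..0: t=0:+1/1152 = 1/1152
⇒ 3j(5 1 4; 1 -1 0)² = 1/33, sgn +1
4πI² = N·(3j₀)²·(3jₘ)² = 5/11
I = -1·√(0.454545/4π) = -0.19018827

-0.190188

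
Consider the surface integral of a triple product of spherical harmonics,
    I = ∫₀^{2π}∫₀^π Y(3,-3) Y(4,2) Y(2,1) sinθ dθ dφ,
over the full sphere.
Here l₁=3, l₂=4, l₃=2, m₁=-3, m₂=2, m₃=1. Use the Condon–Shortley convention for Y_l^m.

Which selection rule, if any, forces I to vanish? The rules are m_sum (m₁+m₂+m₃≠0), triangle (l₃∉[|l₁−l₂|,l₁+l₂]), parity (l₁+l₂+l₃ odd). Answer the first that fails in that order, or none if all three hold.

parity

m₁+m₂+m₃ = -3 + 2 + 1 = 0  ✓
triangle: |3−4|=1 ≤ l₃=2 ≤ 3+4=7  ✓
parity: l₁+l₂+l₃ = 9 is odd  ✗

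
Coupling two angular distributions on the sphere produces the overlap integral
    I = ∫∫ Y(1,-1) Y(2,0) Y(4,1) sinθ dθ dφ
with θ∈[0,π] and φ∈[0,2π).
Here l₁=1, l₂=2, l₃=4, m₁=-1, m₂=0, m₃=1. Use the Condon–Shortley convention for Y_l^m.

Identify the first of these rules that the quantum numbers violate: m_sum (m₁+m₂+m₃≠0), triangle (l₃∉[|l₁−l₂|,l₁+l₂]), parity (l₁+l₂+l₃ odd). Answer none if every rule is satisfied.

m₁+m₂+m₃ = -1 + 0 + 1 = 0  ✓
triangle: |1−2|=1 ≤ l₃=4 ≤ 1+2=3  ✗
parity: l₁+l₂+l₃ = 7 is odd

triangle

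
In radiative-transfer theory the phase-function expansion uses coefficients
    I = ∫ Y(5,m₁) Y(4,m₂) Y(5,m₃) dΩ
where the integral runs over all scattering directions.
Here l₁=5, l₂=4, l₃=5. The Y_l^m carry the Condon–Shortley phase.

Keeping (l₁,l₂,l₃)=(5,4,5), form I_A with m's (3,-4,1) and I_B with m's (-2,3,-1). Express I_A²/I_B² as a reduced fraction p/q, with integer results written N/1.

l's match ⇒ only the (l;m) 3-j factors differ between A and B.
A: triangle coeff Δ(5,4,5) = 1/3153150; Σ_t [0,0]: t=0:+1/27648 = 1/27648; (3j)²=10/429 [(5 4 5; 3 -4 1)], sign=+1
B: triangle coeff Δ(5,4,5) = 1/3153150; Σ_t [3,4]: t=3:−1/6912 t=4:+1/5184 = 1/20736; (3j)²=5/2574 [(5 4 5; -2 3 -1)], sign=+1
I_A²/I_B² = (10/429)/(5/2574) = 12/1

12/1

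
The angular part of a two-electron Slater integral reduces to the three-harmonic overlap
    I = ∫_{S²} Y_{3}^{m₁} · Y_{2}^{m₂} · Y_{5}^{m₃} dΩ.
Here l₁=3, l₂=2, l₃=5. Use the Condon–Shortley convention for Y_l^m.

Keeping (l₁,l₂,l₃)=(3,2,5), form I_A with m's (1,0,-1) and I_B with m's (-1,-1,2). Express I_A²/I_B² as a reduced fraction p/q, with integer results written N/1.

6/7

l's match ⇒ only the (l;m) 3-j factors differ between A and B.
A: triangle coeff Δ(3,2,5) = 1/2310; Σ_t [0,0]: t=0:+1/192 = 1/192; (3j)²=3/77 [(3 2 5; 1 0 -1)], sign=+1
B: triangle coeff Δ(3,2,5) = 1/2310; Σ_t [0,0]: t=0:+1/288 = 1/288; (3j)²=1/22 [(3 2 5; -1 -1 2)], sign=-1
I_A²/I_B² = (3/77)/(1/22) = 6/7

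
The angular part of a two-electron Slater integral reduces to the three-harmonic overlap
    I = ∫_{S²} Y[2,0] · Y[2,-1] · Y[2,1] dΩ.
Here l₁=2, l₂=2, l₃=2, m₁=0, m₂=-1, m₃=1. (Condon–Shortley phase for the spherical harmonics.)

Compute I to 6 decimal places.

-0.090112

Checks pass: Σm=0; 6 even; l₃=2∈[0,4].
(2·2+1)(2·2+1)(2·2+1) = 125
Δ: 2! 2! 2! / 7! → 1/630
sum: t=0:+1/8 t=1:−1/1 t=2:+1/8 = -3/4
3j²(2 2 2; 0 0 0) = Δ·Π!·Σ² = 2/35  (sign -1)
sum: t=0:+1/4 t=1:−1/2 = -1/4
3j²(2 2 2; 0 -1 1) = Δ·Π!·Σ² = 1/70  (sign +1)
combine: 4πI² = 125·2/35·1/70 = 5/49
take √, sign -1: I = -0.09011188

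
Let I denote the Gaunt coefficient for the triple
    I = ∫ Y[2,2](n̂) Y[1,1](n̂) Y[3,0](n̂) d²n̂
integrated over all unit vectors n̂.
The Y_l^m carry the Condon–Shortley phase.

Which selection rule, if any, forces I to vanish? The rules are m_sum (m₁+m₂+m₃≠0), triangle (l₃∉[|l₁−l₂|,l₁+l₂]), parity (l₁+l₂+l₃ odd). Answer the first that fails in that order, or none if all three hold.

m₁+m₂+m₃ = 2 + 1 + 0 = 3  ✗
triangle: |2−1|=1 ≤ l₃=3 ≤ 2+1=3
parity: l₁+l₂+l₃ = 6 is even

m_sum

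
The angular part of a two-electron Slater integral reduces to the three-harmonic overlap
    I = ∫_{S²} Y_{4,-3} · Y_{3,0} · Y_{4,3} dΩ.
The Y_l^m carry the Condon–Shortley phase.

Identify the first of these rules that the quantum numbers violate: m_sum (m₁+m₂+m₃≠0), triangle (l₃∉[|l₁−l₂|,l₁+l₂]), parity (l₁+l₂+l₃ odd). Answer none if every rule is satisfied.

parity

Σmᵢ = 0  ✓
l₃∈[|l₁−l₂|,l₁+l₂]=[1,7], have l₃=4  ✓
Σlᵢ = 11 ⇒ odd  ✗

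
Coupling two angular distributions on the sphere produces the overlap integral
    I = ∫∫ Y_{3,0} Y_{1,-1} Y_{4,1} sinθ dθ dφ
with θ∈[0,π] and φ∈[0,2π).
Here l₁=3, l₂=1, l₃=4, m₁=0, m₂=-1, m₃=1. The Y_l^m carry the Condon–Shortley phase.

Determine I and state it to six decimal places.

-0.194664

Checks pass: Σm=0; 8 even; l₃=4∈[2,4].
(2·3+1)(2·1+1)(2·4+1) = 189
Δ: 0! 6! 2! / 9! → 1/252
sum: t=0:+1/36 = 1/36
3j²(3 1 4; 0 0 0) = Δ·Π!·Σ² = 4/63  (sign +1)
sum: t=0:+1/72 = 1/72
3j²(3 1 4; 0 -1 1) = Δ·Π!·Σ² = 5/126  (sign -1)
combine: 4πI² = 189·4/63·5/126 = 10/21
take √, sign -1: I = -0.19466390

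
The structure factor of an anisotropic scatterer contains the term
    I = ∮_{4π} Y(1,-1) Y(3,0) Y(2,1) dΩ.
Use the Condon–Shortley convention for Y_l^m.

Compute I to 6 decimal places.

Checks pass: Σm=0; 6 even; l₃=2∈[2,4].
(2·1+1)(2·3+1)(2·2+1) = 105
Δ: 2! 0! 4! / 7! → 1/105
sum: t=1:−1/4 = -1/4
3j²(1 3 2; 0 0 0) = Δ·Π!·Σ² = 3/35  (sign -1)
sum: t=2:+1/12 = 1/12
3j²(1 3 2; -1 0 1) = Δ·Π!·Σ² = 1/35  (sign -1)
combine: 4πI² = 105·3/35·1/35 = 9/35
take √, sign +1: I = 0.14304817

0.143048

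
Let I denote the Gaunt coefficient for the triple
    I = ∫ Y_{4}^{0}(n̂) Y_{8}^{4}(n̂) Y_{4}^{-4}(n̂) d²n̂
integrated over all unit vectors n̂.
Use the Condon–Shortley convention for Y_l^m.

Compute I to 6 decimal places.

Checks pass: Σm=0; 16 even; l₃=4∈[4,12].
(2·4+1)(2·8+1)(2·4+1) = 1377
Δ: 8! 0! 8! / 17! → 1/218790
sum: t=4:+1/331776 = 1/331776
3j²(4 8 4; 0 0 0) = Δ·Π!·Σ² = 490/21879  (sign +1)
sum: t=4:+1/23224320 = 1/23224320
3j²(4 8 4; 0 4 -4) = Δ·Π!·Σ² = 1/442  (sign +1)
combine: 4πI² = 1377·490/21879·1/442 = 2205/31603
take √, sign +1: I = 0.07451354

0.074514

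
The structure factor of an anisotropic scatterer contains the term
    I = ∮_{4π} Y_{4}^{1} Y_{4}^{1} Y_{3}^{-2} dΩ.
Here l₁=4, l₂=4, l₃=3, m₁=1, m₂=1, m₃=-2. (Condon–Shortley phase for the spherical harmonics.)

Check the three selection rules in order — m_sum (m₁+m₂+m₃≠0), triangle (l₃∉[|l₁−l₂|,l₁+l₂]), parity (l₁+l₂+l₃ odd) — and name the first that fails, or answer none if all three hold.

parity

azimuthal sum: 1 + 1 − 2 = 0  ✓
0 ≤ 3 ≤ 8 (triangle on l)  ✓
L = 4 + 4 + 3 = 11 (odd)  ✗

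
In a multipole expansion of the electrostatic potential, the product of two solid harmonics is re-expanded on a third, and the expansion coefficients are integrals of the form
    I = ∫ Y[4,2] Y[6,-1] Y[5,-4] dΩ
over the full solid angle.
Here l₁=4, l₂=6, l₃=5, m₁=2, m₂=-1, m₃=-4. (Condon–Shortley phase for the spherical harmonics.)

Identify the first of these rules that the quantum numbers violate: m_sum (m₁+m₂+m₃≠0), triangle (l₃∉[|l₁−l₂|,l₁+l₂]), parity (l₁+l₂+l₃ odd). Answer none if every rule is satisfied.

m_sum

Σmᵢ = -3  ✗
l₃∈[|l₁−l₂|,l₁+l₂]=[2,10], have l₃=5
Σlᵢ = 15 ⇒ odd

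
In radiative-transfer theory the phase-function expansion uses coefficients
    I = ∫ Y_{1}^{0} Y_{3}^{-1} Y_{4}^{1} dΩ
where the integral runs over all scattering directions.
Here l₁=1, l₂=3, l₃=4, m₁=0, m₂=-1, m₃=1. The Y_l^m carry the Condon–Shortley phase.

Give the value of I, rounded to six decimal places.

Rules hold: Σm=0, L=8 even, 2≤4≤4.
N = 3·7·9 = 189
Δ = 0!·2!·6!/9! = 1/252
Racah Σ t=0..0: t=0:+1/36 = 1/36
⇒ 3j(1 3 4; 0 0 0)² = 4/63, sgn +1
Racah Σ t=0..0: t=0:+1/48 = 1/48
⇒ 3j(1 3 4; 0 -1 1)² = 5/84, sgn -1
4πI² = N·(3j₀)²·(3jₘ)² = 5/7
I = -1·√(0.714286/4π) = -0.23841361

-0.238414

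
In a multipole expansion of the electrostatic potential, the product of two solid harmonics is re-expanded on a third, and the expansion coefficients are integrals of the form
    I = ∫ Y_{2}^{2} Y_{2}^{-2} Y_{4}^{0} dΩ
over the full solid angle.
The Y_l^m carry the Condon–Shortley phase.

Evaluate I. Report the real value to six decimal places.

m-sum 0 ✓  L=8 even ✓  0≤4≤4 ✓
Π(2lᵢ+1) = 5×5×9 = 225
triangle coeff Δ(2,2,4) = 1/630
Σ_t [0,0]: t=0:+1/16 = 1/16
(3j)²=2/35 [(2 2 4; 0 0 0)], sign=+1
Σ_t [0,0]: t=0:+1/576 = 1/576
(3j)²=1/630 [(2 2 4; 2 -2 0)], sign=+1
⇒ 4πI² = 1/49
I = (+1)√(1/49/(4π)) = 0.04029926

0.040299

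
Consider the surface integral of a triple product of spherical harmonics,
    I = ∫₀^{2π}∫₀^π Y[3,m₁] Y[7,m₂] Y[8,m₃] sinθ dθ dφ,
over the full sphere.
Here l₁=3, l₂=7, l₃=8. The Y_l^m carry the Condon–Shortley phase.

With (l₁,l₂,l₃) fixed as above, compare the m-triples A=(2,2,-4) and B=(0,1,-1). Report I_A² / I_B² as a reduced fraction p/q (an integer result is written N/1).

1375/52983

Same 3,7,8: normalisation and zero-m 3j drop out of the ratio.
A: Δ: 2! 4! 12! / 19! → 1/5290740; sum: t=0:+1/26127360 t=1:−1/23224320 = -1/209018880; 3j²(3 7 8; 2 2 -4) = Δ·Π!·Σ² = 275/1058148  (sign -1)
B: Δ: 2! 4! 12! / 19! → 1/5290740; sum: t=0:+1/11612160 t=1:−1/2419200 t=2:+1/6220800 = -29/174182400; 3j²(3 7 8; 0 1 -1) = Δ·Π!·Σ² = 841/83980  (sign +1)
I_A²/I_B² = (275/1058148)/(841/83980) = 1375/52983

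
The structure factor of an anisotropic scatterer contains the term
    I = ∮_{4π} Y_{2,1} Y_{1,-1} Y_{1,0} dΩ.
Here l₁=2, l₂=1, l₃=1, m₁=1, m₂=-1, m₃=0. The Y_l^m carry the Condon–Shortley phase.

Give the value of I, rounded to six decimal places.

-0.218510

Rules hold: Σm=0, L=4 even, 1≤1≤3.
N = 5·3·3 = 45
Δ = 2!·2!·0!/5! = 1/30
Racah Σ t=1..1: t=1:−1/1 = -1/1
⇒ 3j(2 1 1; 0 0 0)² = 2/15, sgn +1
Racah Σ t=0..0: t=0:+1/2 = 1/2
⇒ 3j(2 1 1; 1 -1 0)² = 1/10, sgn -1
4πI² = N·(3j₀)²·(3jₘ)² = 3/5
I = -1·√(0.6/4π) = -0.21850969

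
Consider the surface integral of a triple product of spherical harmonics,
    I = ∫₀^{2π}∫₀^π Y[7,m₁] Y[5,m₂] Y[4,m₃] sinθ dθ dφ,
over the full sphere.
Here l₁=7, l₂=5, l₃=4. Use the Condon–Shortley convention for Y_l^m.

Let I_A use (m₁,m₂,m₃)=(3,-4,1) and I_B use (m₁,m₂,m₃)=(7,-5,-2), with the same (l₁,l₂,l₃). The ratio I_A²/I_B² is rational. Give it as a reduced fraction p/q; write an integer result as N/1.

65/77

Shared (l₁,l₂,l₃)=(7,5,4): N and (l;000)² cancel in I_A²/I_B².
A: Δ = 8!·6!·2!/17! = 1/6126120; Racah Σ t=0..1: t=0:+1/1935360 t=1:−1/362880 = -13/5806080; ⇒ 3j(7 5 4; 3 -4 1)² = 195/10472, sgn +1
B: Δ = 8!·6!·2!/17! = 1/6126120; Racah Σ t=0..0: t=0:+1/58060800 = 1/58060800; ⇒ 3j(7 5 4; 7 -5 -2)² = 3/136, sgn +1
I_A²/I_B² = (195/10472)/(3/136) = 65/77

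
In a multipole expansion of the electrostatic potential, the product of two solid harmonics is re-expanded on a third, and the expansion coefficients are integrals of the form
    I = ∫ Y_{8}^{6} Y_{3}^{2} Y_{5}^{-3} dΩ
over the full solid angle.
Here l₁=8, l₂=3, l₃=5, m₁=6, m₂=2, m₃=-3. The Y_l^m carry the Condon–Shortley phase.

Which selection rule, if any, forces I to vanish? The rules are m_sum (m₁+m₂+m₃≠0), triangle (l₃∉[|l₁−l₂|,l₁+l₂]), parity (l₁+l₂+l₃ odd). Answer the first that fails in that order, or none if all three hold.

Σmᵢ = 5  ✗
l₃∈[|l₁−l₂|,l₁+l₂]=[5,11], have l₃=5
Σlᵢ = 16 ⇒ even

m_sum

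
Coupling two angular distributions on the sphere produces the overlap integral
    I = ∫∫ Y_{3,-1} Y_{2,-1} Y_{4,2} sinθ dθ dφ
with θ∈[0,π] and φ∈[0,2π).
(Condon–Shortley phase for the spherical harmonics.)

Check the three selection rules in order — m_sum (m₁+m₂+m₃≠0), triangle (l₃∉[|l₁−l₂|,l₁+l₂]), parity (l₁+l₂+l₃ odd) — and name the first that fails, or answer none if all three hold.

m₁+m₂+m₃ = -1 − 1 + 2 = 0  ✓
triangle: |3−2|=1 ≤ l₃=4 ≤ 3+2=5  ✓
parity: l₁+l₂+l₃ = 9 is odd  ✗

parity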